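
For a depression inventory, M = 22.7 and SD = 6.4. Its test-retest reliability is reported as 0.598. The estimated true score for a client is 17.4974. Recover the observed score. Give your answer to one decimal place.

T̂ = ρX + (1 − ρ)μ  ⇒  X = (T̂ − (1 − ρ)μ) / ρ
X = (17.4974 − 0.402 × 22.7) / 0.598 = (17.4974 − 9.1254) / 0.598 = 8.3720 / 0.598 = 14.000

14.0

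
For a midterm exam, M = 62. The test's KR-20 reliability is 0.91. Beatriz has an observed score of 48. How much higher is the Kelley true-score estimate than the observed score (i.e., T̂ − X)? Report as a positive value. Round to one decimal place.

T̂ = ρX + (1 − ρ)μ
  = 0.91 × 48 + 0.09 × 62
  = 43.68 + 5.58
  = 49.260
  ≈ 49.26
T̂ − X = 49.26 − 48 = 1.26 → 1.3

1.3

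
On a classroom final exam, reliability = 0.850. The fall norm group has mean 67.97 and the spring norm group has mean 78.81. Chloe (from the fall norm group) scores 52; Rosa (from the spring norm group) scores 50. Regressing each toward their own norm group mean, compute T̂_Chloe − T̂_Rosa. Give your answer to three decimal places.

0.074

T̂_Chloe = 0.850(52) + 0.150(67.97) = 54.39550
T̂_Rosa = 0.850(50) + 0.150(78.81) = 54.32150
Difference = 54.39550 − 54.32150 = 0.07400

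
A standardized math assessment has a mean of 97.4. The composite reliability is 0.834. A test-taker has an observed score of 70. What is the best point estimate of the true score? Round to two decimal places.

74.55

T̂ = ρX + (1 − ρ)μ
  = 0.834 × 70 + 0.166 × 97.4
  = 58.380 + 16.1684
  = 74.548
  ≈ 74.55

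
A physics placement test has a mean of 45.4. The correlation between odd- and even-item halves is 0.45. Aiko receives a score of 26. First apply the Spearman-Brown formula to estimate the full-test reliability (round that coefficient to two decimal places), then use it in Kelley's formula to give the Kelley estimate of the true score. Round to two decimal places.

33.37

Spearman-Brown: ρ = 2r/(1 + r) = 2(0.45)/(1 + 0.45) = 0.900/1.45 = 0.6207 → 0.62
T̂ = 0.62(26) + 0.38(45.4) = 16.12 + 17.252 = 33.372 → 33.37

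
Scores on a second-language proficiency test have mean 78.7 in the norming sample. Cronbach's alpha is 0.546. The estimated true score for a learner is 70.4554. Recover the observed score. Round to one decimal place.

63.6

T̂ = ρX + (1 − ρ)μ  ⇒  X = (T̂ − (1 − ρ)μ) / ρ
X = (70.4554 − 0.454 × 78.7) / 0.546 = (70.4554 − 35.7298) / 0.546 = 34.7256 / 0.546 = 63.600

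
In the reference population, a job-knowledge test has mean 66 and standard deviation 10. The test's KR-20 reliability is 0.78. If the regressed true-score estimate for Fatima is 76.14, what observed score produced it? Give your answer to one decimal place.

79.0

T̂ = ρX + (1 − ρ)μ  ⇒  X = (T̂ − (1 − ρ)μ) / ρ
X = (76.14 − 0.22 × 66) / 0.78 = (76.14 − 14.52) / 0.78 = 61.62 / 0.78 = 79.000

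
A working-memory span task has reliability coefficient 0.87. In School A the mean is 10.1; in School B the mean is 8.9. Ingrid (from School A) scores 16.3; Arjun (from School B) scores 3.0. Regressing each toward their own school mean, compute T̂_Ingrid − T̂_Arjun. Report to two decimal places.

T̂_Ingrid = 0.87(16.3) + 0.13(10.1) = 15.4940
T̂_Arjun = 0.87(3.0) + 0.13(8.9) = 3.7670
Difference = 15.4940 − 3.7670 = 11.7270

11.73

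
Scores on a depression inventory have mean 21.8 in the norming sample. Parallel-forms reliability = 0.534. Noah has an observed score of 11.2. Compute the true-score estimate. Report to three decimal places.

Weight the observed score by reliability and the mean by (1 − reliability): T̂ = 0.534·11.2 + 0.466·21.8 = 5.9808 + 10.1588 = 16.1396.

16.140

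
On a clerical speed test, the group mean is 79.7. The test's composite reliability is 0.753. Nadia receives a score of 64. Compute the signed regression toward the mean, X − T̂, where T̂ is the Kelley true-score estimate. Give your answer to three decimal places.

T̂ = ρX + (1 − ρ)μ
  = 0.753 × 64 + 0.247 × 79.7
  = 48.192 + 19.6859
  = 67.87790
  ≈ 67.8779
X − T̂ = 64 − 67.8779 = -3.8779 → -3.878

-3.878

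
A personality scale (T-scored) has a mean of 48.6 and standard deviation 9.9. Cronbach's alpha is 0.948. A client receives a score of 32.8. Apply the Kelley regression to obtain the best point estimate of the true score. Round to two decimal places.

33.62

T̂ = ρX + (1 − ρ)μ
  = 0.948 × 32.8 + 0.052 × 48.6
  = 31.0944 + 2.5272
  = 33.622
  ≈ 33.62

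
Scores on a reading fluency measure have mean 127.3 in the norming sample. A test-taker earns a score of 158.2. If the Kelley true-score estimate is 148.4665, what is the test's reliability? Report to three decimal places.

0.685

T̂ = ρX + (1 − ρ)μ  ⇒  T̂ − μ = ρ(X − μ)
ρ = (T̂ − μ)/(X − μ) = (148.4665 − 127.3) / (158.2 − 127.3) = 21.1665 / 30.9 = 0.68500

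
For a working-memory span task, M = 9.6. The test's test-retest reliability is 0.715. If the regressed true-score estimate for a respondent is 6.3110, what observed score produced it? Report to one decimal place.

T̂ = ρX + (1 − ρ)μ  ⇒  X = (T̂ − (1 − ρ)μ) / ρ
X = (6.3110 − 0.285 × 9.6) / 0.715 = (6.3110 − 2.7360) / 0.715 = 3.5750 / 0.715 = 5.000

5.0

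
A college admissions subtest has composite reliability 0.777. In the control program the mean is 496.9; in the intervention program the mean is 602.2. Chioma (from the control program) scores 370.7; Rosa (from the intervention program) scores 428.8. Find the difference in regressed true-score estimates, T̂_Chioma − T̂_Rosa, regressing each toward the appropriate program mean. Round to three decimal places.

-68.626

T̂_Chioma = 0.777(370.7) + 0.223(496.9) = 398.84260
T̂_Rosa = 0.777(428.8) + 0.223(602.2) = 467.46820
Difference = 398.84260 − 467.46820 = -68.62560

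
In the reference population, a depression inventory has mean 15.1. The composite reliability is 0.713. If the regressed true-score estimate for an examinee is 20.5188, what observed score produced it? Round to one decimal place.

22.7

T̂ = ρX + (1 − ρ)μ  ⇒  X = (T̂ − (1 − ρ)μ) / ρ
X = (20.5188 − 0.287 × 15.1) / 0.713 = (20.5188 − 4.3337) / 0.713 = 16.1851 / 0.713 = 22.700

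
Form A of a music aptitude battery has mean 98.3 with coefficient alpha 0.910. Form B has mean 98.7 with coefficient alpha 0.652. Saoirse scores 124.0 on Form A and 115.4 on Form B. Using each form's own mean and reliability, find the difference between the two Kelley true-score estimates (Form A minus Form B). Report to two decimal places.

T̂_A = 0.910(124.0) + 0.090(98.3) = 121.6870
T̂_B = 0.652(115.4) + 0.348(98.7) = 109.5884
T̂_A − T̂_B = 12.0986

12.10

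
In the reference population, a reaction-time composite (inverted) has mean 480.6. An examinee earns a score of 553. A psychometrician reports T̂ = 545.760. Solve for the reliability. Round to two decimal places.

0.90

T̂ = ρX + (1 − ρ)μ  ⇒  T̂ − μ = ρ(X − μ)
ρ = (T̂ − μ)/(X − μ) = (545.760 − 480.6) / (553 − 480.6) = 65.160 / 72.4 = 0.9000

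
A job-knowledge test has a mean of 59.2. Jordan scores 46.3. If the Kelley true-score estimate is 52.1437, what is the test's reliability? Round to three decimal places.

T̂ = ρX + (1 − ρ)μ  ⇒  T̂ − μ = ρ(X − μ)
ρ = (T̂ − μ)/(X − μ) = (52.1437 − 59.2) / (46.3 − 59.2) = -7.0563 / -12.9 = 0.54700

0.547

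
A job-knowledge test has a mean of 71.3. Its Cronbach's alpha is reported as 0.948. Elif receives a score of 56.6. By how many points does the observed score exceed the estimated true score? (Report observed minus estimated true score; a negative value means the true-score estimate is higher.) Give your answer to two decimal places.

T̂ = ρX + (1 − ρ)μ
  = 0.948 × 56.6 + 0.052 × 71.3
  = 53.6568 + 3.7076
  = 57.3644
  ≈ 57.364
X − T̂ = 56.6 − 57.364 = -0.764 → -0.76

-0.76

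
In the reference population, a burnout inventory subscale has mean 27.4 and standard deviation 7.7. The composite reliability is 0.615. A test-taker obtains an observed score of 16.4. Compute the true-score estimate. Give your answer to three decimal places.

Kelley's formula gives T̂ = 0.615·16.4 + 0.385·27.4 = 10.0860 + 10.5490 = 20.6350.

20.635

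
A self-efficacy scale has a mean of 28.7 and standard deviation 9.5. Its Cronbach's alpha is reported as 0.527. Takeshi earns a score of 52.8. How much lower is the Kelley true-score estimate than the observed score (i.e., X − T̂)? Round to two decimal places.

11.40

T̂ = 0.527(52.8) + 0.473(28.7) = 27.8256 + 13.5751 = 41.4007 → 41.401
X − T̂ = 52.8 − 41.401 = 11.399 → 11.40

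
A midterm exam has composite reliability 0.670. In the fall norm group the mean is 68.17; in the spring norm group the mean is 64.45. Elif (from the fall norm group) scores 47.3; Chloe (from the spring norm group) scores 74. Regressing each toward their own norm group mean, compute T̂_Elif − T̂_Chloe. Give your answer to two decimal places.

-16.66

T̂_Elif = 0.670(47.3) + 0.330(68.17) = 54.1871
T̂_Chloe = 0.670(74) + 0.330(64.45) = 70.8485
Difference = 54.1871 − 70.8485 = -16.6614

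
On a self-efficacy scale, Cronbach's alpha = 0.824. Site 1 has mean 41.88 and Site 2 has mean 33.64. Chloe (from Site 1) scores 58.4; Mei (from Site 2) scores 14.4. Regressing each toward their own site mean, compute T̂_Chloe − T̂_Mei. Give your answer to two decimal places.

T̂_Chloe = 0.824(58.4) + 0.176(41.88) = 55.4925
T̂_Mei = 0.824(14.4) + 0.176(33.64) = 17.7862
Difference = 55.4925 − 17.7862 = 37.7062

37.71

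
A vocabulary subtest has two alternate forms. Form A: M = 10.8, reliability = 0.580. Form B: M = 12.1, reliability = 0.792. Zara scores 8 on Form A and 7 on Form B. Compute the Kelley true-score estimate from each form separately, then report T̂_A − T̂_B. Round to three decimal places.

1.115

T̂_A = 0.580(8) + 0.420(10.8) = 9.17600
T̂_B = 0.792(7) + 0.208(12.1) = 8.06080
T̂_A − T̂_B = 1.11520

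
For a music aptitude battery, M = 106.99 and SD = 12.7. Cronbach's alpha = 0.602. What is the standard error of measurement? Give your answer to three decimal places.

SEM = SD · √(1 − ρ) = 12.7 × √0.398 = 12.7 × 0.6309 = 8.0121

8.012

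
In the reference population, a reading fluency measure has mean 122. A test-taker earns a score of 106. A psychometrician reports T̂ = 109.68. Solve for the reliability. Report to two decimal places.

0.77

T̂ = ρX + (1 − ρ)μ  ⇒  T̂ − μ = ρ(X − μ)
ρ = (T̂ − μ)/(X − μ) = (109.68 − 122) / (106 − 122) = -12.32 / -16.0 = 0.7700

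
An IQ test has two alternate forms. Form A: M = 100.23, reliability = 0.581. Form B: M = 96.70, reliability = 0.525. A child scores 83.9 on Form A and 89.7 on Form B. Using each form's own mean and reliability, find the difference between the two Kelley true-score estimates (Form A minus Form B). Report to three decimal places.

T̂_A = 0.581(83.9) + 0.419(100.23) = 90.74227
T̂_B = 0.525(89.7) + 0.475(96.70) = 93.02500
T̂_A − T̂_B = -2.28273

-2.283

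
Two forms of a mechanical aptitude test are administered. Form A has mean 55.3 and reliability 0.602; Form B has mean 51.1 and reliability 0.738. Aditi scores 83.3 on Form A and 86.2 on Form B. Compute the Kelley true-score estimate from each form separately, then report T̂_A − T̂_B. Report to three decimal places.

T̂_A = 0.602(83.3) + 0.398(55.3) = 72.15600
T̂_B = 0.738(86.2) + 0.262(51.1) = 77.00380
T̂_A − T̂_B = -4.84780

-4.848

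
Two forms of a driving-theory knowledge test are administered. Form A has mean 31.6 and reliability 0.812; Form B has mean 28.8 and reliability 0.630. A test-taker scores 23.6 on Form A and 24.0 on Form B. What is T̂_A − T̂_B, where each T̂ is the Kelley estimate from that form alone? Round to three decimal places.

T̂_A = 0.812(23.6) + 0.188(31.6) = 25.10400
T̂_B = 0.630(24.0) + 0.370(28.8) = 25.77600
T̂_A − T̂_B = -0.67200

-0.672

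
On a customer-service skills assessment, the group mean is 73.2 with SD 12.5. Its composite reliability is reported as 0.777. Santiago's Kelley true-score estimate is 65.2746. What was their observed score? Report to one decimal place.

T̂ = ρX + (1 − ρ)μ  ⇒  X = (T̂ − (1 − ρ)μ) / ρ
X = (65.2746 − 0.223 × 73.2) / 0.777 = (65.2746 − 16.3236) / 0.777 = 48.9510 / 0.777 = 63.000

63.0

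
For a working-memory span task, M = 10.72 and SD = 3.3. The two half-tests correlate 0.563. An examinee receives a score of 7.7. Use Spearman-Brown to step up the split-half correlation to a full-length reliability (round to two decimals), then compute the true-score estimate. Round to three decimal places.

8.546

Spearman-Brown: ρ = 2r/(1 + r) = 2(0.563)/(1 + 0.563) = 1.1260/1.563 = 0.7204 → 0.72
Weight the observed score by reliability and the mean by (1 − reliability): T̂ = 0.72·7.7 + 0.28·10.72 = 5.544 + 3.0016 = 8.5456.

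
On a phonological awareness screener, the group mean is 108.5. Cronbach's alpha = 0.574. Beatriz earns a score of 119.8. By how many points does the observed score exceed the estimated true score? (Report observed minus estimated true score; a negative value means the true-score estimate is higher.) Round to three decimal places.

T̂ = 0.574(119.8) + 0.426(108.5) = 68.7652 + 46.2210 = 114.98620 → 114.9862
X − T̂ = 119.8 − 114.9862 = 4.8138 → 4.814

4.814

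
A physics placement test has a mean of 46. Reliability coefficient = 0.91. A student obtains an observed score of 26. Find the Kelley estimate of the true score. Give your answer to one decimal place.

Weight the observed score by reliability and the mean by (1 − reliability): T̂ = 0.91·26 + 0.09·46 = 23.66 + 4.14 = 27.80.

27.8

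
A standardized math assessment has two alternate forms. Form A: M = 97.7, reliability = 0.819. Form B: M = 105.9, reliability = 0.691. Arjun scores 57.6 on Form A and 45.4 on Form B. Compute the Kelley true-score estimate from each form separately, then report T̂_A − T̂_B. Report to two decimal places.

T̂_A = 0.819(57.6) + 0.181(97.7) = 64.8581
T̂_B = 0.691(45.4) + 0.309(105.9) = 64.0945
T̂_A − T̂_B = 0.7636

0.76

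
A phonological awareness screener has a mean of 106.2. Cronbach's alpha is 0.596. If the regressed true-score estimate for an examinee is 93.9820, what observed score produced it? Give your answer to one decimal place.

85.7

T̂ = ρX + (1 − ρ)μ  ⇒  X = (T̂ − (1 − ρ)μ) / ρ
X = (93.9820 − 0.404 × 106.2) / 0.596 = (93.9820 − 42.9048) / 0.596 = 51.0772 / 0.596 = 85.700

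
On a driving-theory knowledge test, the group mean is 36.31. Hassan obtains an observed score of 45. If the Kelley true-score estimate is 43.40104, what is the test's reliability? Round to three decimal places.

T̂ = ρX + (1 − ρ)μ  ⇒  T̂ − μ = ρ(X − μ)
ρ = (T̂ − μ)/(X − μ) = (43.40104 − 36.31) / (45 − 36.31) = 7.09104 / 8.69 = 0.81600

0.816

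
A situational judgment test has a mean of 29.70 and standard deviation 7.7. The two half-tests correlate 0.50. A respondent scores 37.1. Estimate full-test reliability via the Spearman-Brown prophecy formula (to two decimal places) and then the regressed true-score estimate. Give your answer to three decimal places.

Spearman-Brown: ρ = 2r/(1 + r) = 2(0.50)/(1 + 0.50) = 1.000/1.50 = 0.6667 → 0.67
T̂ = ρX + (1 − ρ)μ
  = 0.67 × 37.1 + 0.33 × 29.70
  = 24.857 + 9.8010
  = 34.6580
  ≈ 34.658

34.658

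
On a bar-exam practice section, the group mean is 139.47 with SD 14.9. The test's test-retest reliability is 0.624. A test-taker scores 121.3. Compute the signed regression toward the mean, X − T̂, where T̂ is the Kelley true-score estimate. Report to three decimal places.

Regress the observed score toward the mean by the unreliability: T̂ = 0.624·121.3 + 0.376·139.47 = 75.6912 + 52.44072 = 128.13192.
X − T̂ = 121.3 − 128.1319 = -6.8319 → -6.832

-6.832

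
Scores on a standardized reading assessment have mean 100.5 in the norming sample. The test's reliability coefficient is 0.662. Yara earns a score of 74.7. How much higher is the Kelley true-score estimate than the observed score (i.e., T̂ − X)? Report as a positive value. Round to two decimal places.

T̂ = ρX + (1 − ρ)μ
  = 0.662 × 74.7 + 0.338 × 100.5
  = 49.4514 + 33.9690
  = 83.4204
  ≈ 83.420
T̂ − X = 83.420 − 74.7 = 8.720 → 8.72

8.72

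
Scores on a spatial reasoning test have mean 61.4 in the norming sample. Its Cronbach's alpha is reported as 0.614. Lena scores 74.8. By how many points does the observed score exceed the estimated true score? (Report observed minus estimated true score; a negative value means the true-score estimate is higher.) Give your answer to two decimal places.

5.17

T̂ = 0.614(74.8) + 0.386(61.4) = 45.9272 + 23.7004 = 69.6276 → 69.628
X − T̂ = 74.8 − 69.628 = 5.172 → 5.17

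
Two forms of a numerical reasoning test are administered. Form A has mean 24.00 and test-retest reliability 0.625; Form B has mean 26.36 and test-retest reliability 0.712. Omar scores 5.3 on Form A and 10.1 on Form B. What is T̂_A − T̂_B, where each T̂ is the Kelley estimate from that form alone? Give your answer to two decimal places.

-2.47

T̂_A = 0.625(5.3) + 0.375(24.00) = 12.3125
T̂_B = 0.712(10.1) + 0.288(26.36) = 14.7829
T̂_A − T̂_B = -2.4704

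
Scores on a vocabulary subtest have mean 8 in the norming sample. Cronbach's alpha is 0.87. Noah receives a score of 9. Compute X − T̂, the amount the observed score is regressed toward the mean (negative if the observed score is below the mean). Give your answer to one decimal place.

T̂ = 0.87(9) + 0.13(8) = 7.83 + 1.04 = 8.870 → 8.87
X − T̂ = 9 − 8.87 = 0.13 → 0.1

0.1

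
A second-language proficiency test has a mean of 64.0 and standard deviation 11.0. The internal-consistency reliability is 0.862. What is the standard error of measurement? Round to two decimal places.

4.09

SEM = SD · √(1 − ρ) = 11.0 × √0.138 = 11.0 × 0.3715 = 4.086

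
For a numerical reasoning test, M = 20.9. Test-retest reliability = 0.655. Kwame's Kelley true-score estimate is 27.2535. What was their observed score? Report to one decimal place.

T̂ = ρX + (1 − ρ)μ  ⇒  X = (T̂ − (1 − ρ)μ) / ρ
X = (27.2535 − 0.345 × 20.9) / 0.655 = (27.2535 − 7.2105) / 0.655 = 20.0430 / 0.655 = 30.600

30.6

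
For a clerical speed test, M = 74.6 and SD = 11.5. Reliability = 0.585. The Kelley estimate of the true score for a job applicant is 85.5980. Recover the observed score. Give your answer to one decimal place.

93.4

T̂ = ρX + (1 − ρ)μ  ⇒  X = (T̂ − (1 − ρ)μ) / ρ
X = (85.5980 − 0.415 × 74.6) / 0.585 = (85.5980 − 30.9590) / 0.585 = 54.6390 / 0.585 = 93.400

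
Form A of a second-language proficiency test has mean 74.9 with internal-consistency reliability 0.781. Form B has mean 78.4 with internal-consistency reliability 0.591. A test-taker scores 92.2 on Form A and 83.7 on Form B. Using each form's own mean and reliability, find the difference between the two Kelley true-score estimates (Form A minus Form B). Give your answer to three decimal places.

T̂_A = 0.781(92.2) + 0.219(74.9) = 88.41130
T̂_B = 0.591(83.7) + 0.409(78.4) = 81.53230
T̂_A − T̂_B = 6.87900

6.879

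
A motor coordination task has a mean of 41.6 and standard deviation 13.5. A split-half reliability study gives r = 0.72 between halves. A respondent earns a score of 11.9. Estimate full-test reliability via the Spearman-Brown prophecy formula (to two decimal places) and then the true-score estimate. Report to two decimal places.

16.65

Spearman-Brown: ρ = 2r/(1 + r) = 2(0.72)/(1 + 0.72) = 1.440/1.72 = 0.8372 → 0.84
T̂ = 0.84(11.9) + 0.16(41.6) = 9.996 + 6.656 = 16.652 → 16.65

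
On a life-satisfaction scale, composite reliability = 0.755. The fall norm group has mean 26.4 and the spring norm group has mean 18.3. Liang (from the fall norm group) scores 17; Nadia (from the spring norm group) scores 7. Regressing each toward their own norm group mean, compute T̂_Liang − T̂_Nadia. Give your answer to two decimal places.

T̂_Liang = 0.755(17) + 0.245(26.4) = 19.3030
T̂_Nadia = 0.755(7) + 0.245(18.3) = 9.7685
Difference = 19.3030 − 9.7685 = 9.5345

9.53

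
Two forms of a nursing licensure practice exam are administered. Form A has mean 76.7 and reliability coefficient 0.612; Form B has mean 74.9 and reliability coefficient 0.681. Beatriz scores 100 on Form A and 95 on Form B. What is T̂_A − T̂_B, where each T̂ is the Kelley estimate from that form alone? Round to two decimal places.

2.37

T̂_A = 0.612(100) + 0.388(76.7) = 90.9596
T̂_B = 0.681(95) + 0.319(74.9) = 88.5881
T̂_A − T̂_B = 2.3715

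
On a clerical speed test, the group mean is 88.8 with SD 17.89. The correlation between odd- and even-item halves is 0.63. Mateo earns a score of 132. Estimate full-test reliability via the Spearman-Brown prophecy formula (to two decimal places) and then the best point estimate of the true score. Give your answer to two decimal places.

122.06

Spearman-Brown: ρ = 2r/(1 + r) = 2(0.63)/(1 + 0.63) = 1.260/1.63 = 0.7730 → 0.77
T̂ = 0.77(132) + 0.23(88.8) = 101.64 + 20.424 = 122.064 → 122.06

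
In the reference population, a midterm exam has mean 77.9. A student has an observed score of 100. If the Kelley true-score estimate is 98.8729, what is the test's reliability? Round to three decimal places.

0.949

T̂ = ρX + (1 − ρ)μ  ⇒  T̂ − μ = ρ(X − μ)
ρ = (T̂ − μ)/(X − μ) = (98.8729 − 77.9) / (100 − 77.9) = 20.9729 / 22.1 = 0.94900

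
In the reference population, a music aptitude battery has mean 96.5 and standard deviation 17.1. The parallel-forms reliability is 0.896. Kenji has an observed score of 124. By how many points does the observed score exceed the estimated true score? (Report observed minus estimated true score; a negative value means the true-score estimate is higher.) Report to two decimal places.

T̂ = ρX + (1 − ρ)μ
  = 0.896 × 124 + 0.104 × 96.5
  = 111.104 + 10.0360
  = 121.1400
  ≈ 121.140
X − T̂ = 124 − 121.140 = 2.860 → 2.86

2.86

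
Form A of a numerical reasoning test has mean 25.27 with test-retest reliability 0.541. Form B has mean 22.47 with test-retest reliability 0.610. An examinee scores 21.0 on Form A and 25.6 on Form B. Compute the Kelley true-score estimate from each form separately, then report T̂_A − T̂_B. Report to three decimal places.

-1.419

T̂_A = 0.541(21.0) + 0.459(25.27) = 22.95993
T̂_B = 0.610(25.6) + 0.390(22.47) = 24.37930
T̂_A − T̂_B = -1.41937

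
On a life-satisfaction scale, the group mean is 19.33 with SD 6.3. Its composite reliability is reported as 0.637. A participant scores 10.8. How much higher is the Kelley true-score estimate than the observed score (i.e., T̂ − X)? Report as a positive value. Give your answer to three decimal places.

T̂ = 0.637(10.8) + 0.363(19.33) = 6.8796 + 7.01679 = 13.89639 → 13.8964
T̂ − X = 13.8964 − 10.8 = 3.0964 → 3.096

3.096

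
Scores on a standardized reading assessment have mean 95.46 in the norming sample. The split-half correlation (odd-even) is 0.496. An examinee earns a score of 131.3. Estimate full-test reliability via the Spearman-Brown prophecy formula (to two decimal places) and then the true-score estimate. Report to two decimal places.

119.11

Spearman-Brown: ρ = 2r/(1 + r) = 2(0.496)/(1 + 0.496) = 0.9920/1.496 = 0.6631 → 0.66
T̂ = 0.66(131.3) + 0.34(95.46) = 86.658 + 32.4564 = 119.114 → 119.11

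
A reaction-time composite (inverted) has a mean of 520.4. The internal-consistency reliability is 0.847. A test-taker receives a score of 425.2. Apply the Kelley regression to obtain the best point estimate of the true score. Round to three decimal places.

T̂ = 0.847(425.2) + 0.153(520.4) = 360.1444 + 79.6212 = 439.7656 → 439.766

439.766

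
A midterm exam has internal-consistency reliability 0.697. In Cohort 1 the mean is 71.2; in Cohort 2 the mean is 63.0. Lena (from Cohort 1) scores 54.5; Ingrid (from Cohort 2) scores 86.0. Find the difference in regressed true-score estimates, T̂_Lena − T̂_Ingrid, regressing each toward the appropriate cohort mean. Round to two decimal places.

-19.47

T̂_Lena = 0.697(54.5) + 0.303(71.2) = 59.5601
T̂_Ingrid = 0.697(86.0) + 0.303(63.0) = 79.0310
Difference = 59.5601 − 79.0310 = -19.4709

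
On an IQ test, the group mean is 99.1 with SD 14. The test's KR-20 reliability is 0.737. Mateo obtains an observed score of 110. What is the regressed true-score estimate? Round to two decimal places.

107.13

Weight the observed score by reliability and the mean by (1 − reliability): T̂ = 0.737·110 + 0.263·99.1 = 81.070 + 26.0633 = 107.133.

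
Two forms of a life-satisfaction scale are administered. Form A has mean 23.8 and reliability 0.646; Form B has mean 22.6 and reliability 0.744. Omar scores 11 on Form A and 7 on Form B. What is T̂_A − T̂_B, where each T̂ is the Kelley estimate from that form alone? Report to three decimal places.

4.538

T̂_A = 0.646(11) + 0.354(23.8) = 15.53120
T̂_B = 0.744(7) + 0.256(22.6) = 10.99360
T̂_A − T̂_B = 4.53760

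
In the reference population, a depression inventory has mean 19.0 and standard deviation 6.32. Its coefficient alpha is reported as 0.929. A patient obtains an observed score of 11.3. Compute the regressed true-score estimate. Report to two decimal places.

Regress the observed score toward the mean by the unreliability: T̂ = 0.929·11.3 + 0.071·19.0 = 10.4977 + 1.3490 = 11.847.

11.85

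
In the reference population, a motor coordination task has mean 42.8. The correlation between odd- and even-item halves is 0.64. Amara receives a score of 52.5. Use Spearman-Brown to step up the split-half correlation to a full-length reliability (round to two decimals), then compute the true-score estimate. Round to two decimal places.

50.37

Spearman-Brown: ρ = 2r/(1 + r) = 2(0.64)/(1 + 0.64) = 1.280/1.64 = 0.7805 → 0.78
Weight the observed score by reliability and the mean by (1 − reliability): T̂ = 0.78·52.5 + 0.22·42.8 = 40.950 + 9.416 = 50.366.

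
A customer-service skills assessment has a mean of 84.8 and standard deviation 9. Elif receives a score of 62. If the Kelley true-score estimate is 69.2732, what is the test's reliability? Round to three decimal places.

T̂ = ρX + (1 − ρ)μ  ⇒  T̂ − μ = ρ(X − μ)
ρ = (T̂ − μ)/(X − μ) = (69.2732 − 84.8) / (62 − 84.8) = -15.5268 / -22.8 = 0.68100

0.681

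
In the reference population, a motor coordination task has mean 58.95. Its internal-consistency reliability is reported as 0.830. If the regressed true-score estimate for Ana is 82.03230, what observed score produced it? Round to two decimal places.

86.76

T̂ = ρX + (1 − ρ)μ  ⇒  X = (T̂ − (1 − ρ)μ) / ρ
X = (82.03230 − 0.170 × 58.95) / 0.830 = (82.03230 − 10.02150) / 0.830 = 72.01080 / 0.830 = 86.7600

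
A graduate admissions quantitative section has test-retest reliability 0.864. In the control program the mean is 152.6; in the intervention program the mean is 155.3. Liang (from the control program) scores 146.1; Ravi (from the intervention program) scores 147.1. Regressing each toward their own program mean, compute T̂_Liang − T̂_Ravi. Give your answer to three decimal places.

-1.231

T̂_Liang = 0.864(146.1) + 0.136(152.6) = 146.98400
T̂_Ravi = 0.864(147.1) + 0.136(155.3) = 148.21520
Difference = 146.98400 − 148.21520 = -1.23120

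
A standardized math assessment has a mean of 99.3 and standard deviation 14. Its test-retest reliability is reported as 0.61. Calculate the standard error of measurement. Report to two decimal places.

8.74

SEM = SD · √(1 − ρ) = 14 × √0.39 = 14 × 0.6245 = 8.743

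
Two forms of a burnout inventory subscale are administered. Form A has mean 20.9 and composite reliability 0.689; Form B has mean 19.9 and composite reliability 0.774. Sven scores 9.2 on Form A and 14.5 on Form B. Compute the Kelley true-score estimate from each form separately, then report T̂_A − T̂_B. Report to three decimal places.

-2.882

T̂_A = 0.689(9.2) + 0.311(20.9) = 12.83870
T̂_B = 0.774(14.5) + 0.226(19.9) = 15.72040
T̂_A − T̂_B = -2.88170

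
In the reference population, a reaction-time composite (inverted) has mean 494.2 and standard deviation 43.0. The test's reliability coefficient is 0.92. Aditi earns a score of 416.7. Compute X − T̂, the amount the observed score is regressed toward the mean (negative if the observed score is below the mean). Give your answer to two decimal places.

-6.20

Kelley's formula gives T̂ = 0.92·416.7 + 0.08·494.2 = 383.364 + 39.536 = 422.9000.
X − T̂ = 416.7 − 422.900 = -6.200 → -6.20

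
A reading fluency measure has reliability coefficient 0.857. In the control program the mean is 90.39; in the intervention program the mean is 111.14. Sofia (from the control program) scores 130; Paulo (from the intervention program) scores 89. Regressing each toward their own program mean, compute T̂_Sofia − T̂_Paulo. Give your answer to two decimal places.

32.17

T̂_Sofia = 0.857(130) + 0.143(90.39) = 124.3358
T̂_Paulo = 0.857(89) + 0.143(111.14) = 92.1660
Difference = 124.3358 − 92.1660 = 32.1697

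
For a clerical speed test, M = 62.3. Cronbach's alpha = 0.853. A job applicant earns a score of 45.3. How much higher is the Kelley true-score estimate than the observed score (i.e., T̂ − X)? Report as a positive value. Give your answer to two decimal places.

2.50

T̂ = ρX + (1 − ρ)μ
  = 0.853 × 45.3 + 0.147 × 62.3
  = 38.6409 + 9.1581
  = 47.7990
  ≈ 47.799
T̂ − X = 47.799 − 45.3 = 2.499 → 2.50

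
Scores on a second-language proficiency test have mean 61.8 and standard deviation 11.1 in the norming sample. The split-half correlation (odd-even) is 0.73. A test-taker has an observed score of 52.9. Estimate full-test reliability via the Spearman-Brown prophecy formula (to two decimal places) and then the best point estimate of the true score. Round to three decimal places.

Spearman-Brown: ρ = 2r/(1 + r) = 2(0.73)/(1 + 0.73) = 1.460/1.73 = 0.8439 → 0.84
T̂ = 0.84(52.9) + 0.16(61.8) = 44.436 + 9.888 = 54.3240 → 54.324

54.324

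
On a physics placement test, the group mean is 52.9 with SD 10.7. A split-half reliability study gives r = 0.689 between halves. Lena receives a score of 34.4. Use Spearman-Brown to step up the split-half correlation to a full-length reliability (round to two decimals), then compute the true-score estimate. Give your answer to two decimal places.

Spearman-Brown: ρ = 2r/(1 + r) = 2(0.689)/(1 + 0.689) = 1.3780/1.689 = 0.8159 → 0.82
T̂ = ρX + (1 − ρ)μ
  = 0.82 × 34.4 + 0.18 × 52.9
  = 28.208 + 9.522
  = 37.730
  ≈ 37.73

37.73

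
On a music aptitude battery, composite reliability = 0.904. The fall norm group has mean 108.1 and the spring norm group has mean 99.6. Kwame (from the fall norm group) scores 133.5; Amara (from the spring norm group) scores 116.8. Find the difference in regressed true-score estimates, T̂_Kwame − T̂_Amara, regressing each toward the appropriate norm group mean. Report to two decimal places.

15.91

T̂_Kwame = 0.904(133.5) + 0.096(108.1) = 131.0616
T̂_Amara = 0.904(116.8) + 0.096(99.6) = 115.1488
Difference = 131.0616 − 115.1488 = 15.9128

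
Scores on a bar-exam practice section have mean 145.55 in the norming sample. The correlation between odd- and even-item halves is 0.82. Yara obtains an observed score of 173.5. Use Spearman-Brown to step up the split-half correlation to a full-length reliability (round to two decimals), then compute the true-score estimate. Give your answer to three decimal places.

170.705

Spearman-Brown: ρ = 2r/(1 + r) = 2(0.82)/(1 + 0.82) = 1.640/1.82 = 0.9011 → 0.90
T̂ = ρX + (1 − ρ)μ
  = 0.90 × 173.5 + 0.10 × 145.55
  = 156.150 + 14.5550
  = 170.7050
  ≈ 170.705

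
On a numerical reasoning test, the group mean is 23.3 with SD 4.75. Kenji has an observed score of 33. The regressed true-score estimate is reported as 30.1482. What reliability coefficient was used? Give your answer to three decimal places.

T̂ = ρX + (1 − ρ)μ  ⇒  T̂ − μ = ρ(X − μ)
ρ = (T̂ − μ)/(X − μ) = (30.1482 − 23.3) / (33 − 23.3) = 6.8482 / 9.7 = 0.70600

0.706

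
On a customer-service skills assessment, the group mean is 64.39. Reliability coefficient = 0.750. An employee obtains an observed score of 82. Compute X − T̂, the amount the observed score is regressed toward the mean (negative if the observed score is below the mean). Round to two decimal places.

4.40

T̂ = 0.750(82) + 0.250(64.39) = 61.500 + 16.09750 = 77.5975 → 77.597
X − T̂ = 82 − 77.597 = 4.403 → 4.40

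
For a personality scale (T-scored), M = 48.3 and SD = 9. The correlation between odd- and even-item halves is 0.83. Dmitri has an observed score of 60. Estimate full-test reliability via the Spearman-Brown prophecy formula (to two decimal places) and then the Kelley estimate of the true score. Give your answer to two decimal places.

58.95

Spearman-Brown: ρ = 2r/(1 + r) = 2(0.83)/(1 + 0.83) = 1.660/1.83 = 0.9071 → 0.91
T̂ = ρX + (1 − ρ)μ
  = 0.91 × 60 + 0.09 × 48.3
  = 54.60 + 4.347
  = 58.947
  ≈ 58.95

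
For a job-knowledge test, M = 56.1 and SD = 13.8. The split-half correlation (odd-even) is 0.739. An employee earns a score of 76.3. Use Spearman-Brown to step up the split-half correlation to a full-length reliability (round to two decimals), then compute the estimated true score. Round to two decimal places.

Spearman-Brown: ρ = 2r/(1 + r) = 2(0.739)/(1 + 0.739) = 1.4780/1.739 = 0.8499 → 0.85
T̂ = 0.85(76.3) + 0.15(56.1) = 64.855 + 8.415 = 73.270 → 73.27

73.27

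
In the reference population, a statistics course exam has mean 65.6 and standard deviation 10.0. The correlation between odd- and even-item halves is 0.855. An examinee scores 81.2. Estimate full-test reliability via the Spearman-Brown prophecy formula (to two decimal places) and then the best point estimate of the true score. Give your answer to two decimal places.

79.95

Spearman-Brown: ρ = 2r/(1 + r) = 2(0.855)/(1 + 0.855) = 1.7100/1.855 = 0.9218 → 0.92
Regress the observed score toward the mean by the unreliability: T̂ = 0.92·81.2 + 0.08·65.6 = 74.704 + 5.248 = 79.952.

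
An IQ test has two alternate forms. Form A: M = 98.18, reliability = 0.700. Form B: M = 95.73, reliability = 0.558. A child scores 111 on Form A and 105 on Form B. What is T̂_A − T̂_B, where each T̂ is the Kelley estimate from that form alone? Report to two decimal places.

6.25

T̂_A = 0.700(111) + 0.300(98.18) = 107.1540
T̂_B = 0.558(105) + 0.442(95.73) = 100.9027
T̂_A − T̂_B = 6.2513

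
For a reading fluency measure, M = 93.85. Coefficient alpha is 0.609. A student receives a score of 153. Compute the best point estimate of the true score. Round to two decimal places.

129.87

Regress the observed score toward the mean by the unreliability: T̂ = 0.609·153 + 0.391·93.85 = 93.177 + 36.69535 = 129.872.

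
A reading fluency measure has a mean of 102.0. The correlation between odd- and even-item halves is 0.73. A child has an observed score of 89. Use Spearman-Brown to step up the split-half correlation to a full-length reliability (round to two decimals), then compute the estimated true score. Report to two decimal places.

91.08

Spearman-Brown: ρ = 2r/(1 + r) = 2(0.73)/(1 + 0.73) = 1.460/1.73 = 0.8439 → 0.84
Weight the observed score by reliability and the mean by (1 − reliability): T̂ = 0.84·89 + 0.16·102.0 = 74.76 + 16.320 = 91.080.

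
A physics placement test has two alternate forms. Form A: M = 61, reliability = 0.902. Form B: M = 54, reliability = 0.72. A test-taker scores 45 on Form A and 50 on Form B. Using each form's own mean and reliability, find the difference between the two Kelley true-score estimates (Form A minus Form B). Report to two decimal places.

-4.55

T̂_A = 0.902(45) + 0.098(61) = 46.5680
T̂_B = 0.72(50) + 0.28(54) = 51.1200
T̂_A − T̂_B = -4.5520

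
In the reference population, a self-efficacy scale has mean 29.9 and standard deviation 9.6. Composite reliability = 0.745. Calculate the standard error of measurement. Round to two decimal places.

4.85

SEM = SD · √(1 − ρ) = 9.6 × √0.255 = 9.6 × 0.5050 = 4.848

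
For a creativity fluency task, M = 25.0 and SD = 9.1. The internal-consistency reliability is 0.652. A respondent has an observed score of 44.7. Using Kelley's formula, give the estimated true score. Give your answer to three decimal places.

37.844

T̂ = ρX + (1 − ρ)μ
  = 0.652 × 44.7 + 0.348 × 25.0
  = 29.1444 + 8.7000
  = 37.8444
  ≈ 37.844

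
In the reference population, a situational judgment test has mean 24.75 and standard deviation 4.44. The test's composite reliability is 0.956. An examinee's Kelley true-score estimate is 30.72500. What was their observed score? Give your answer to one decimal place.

31.0

T̂ = ρX + (1 − ρ)μ  ⇒  X = (T̂ − (1 − ρ)μ) / ρ
X = (30.72500 − 0.044 × 24.75) / 0.956 = (30.72500 − 1.08900) / 0.956 = 29.63600 / 0.956 = 31.000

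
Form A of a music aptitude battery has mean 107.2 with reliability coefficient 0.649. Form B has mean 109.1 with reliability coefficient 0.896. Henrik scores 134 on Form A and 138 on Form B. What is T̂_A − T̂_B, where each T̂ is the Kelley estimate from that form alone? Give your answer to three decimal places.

-10.401

T̂_A = 0.649(134) + 0.351(107.2) = 124.59320
T̂_B = 0.896(138) + 0.104(109.1) = 134.99440
T̂_A − T̂_B = -10.40120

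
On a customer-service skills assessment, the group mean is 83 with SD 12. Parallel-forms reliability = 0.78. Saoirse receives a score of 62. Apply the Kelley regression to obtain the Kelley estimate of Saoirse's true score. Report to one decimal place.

66.6

T̂ = 0.78(62) + 0.22(83) = 48.36 + 18.26 = 66.62 → 66.6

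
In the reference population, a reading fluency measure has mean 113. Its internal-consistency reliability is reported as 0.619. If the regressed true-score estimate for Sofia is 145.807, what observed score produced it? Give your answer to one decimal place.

166.0

T̂ = ρX + (1 − ρ)μ  ⇒  X = (T̂ − (1 − ρ)μ) / ρ
X = (145.807 − 0.381 × 113) / 0.619 = (145.807 − 43.053) / 0.619 = 102.754 / 0.619 = 166.000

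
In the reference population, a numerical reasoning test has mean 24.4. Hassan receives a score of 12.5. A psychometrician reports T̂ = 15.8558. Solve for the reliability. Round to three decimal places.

T̂ = ρX + (1 − ρ)μ  ⇒  T̂ − μ = ρ(X − μ)
ρ = (T̂ − μ)/(X − μ) = (15.8558 − 24.4) / (12.5 − 24.4) = -8.5442 / -11.9 = 0.71800

0.718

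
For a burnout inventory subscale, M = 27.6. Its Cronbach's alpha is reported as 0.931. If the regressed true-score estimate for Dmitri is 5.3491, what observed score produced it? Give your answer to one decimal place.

T̂ = ρX + (1 − ρ)μ  ⇒  X = (T̂ − (1 − ρ)μ) / ρ
X = (5.3491 − 0.069 × 27.6) / 0.931 = (5.3491 − 1.9044) / 0.931 = 3.4447 / 0.931 = 3.700

3.7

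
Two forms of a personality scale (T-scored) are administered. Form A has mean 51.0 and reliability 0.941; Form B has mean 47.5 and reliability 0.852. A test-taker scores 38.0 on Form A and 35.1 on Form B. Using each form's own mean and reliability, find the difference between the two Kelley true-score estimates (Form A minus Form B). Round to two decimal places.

1.83

T̂_A = 0.941(38.0) + 0.059(51.0) = 38.7670
T̂_B = 0.852(35.1) + 0.148(47.5) = 36.9352
T̂_A − T̂_B = 1.8318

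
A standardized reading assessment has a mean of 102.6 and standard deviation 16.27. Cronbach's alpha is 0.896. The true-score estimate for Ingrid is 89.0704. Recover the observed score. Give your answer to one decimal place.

T̂ = ρX + (1 − ρ)μ  ⇒  X = (T̂ − (1 − ρ)μ) / ρ
X = (89.0704 − 0.104 × 102.6) / 0.896 = (89.0704 − 10.6704) / 0.896 = 78.4000 / 0.896 = 87.500

87.5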